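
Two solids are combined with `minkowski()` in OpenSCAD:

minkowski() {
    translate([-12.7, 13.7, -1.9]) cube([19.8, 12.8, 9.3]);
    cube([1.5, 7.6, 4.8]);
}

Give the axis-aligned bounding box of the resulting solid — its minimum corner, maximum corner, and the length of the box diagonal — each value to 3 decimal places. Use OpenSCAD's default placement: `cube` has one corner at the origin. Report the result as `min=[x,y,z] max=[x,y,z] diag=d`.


A = translate([-12.7, 13.7, -1.9]) cube([19.8, 12.8, 9.3]) → bbox [-12.7,13.7,-1.9] .. [7.1,26.5,7.4]
B = cube([1.5, 7.6, 4.8]) → bbox [0,0,0] .. [1.5,7.6,4.8]
lo = A.lo+B.lo = [-12.7+0, 13.7+0, -1.9+0] = [-12.700,13.700,-1.900]
hi = A.hi+B.hi = [7.1+1.5, 26.5+7.6, 7.4+4.8] = [8.600,34.100,12.200]
diag = √(21.3²+20.4²+14.1²) = √1068.66 = 32.690

min=[-12.700,13.700,-1.900] max=[8.600,34.100,12.200] diag=32.690


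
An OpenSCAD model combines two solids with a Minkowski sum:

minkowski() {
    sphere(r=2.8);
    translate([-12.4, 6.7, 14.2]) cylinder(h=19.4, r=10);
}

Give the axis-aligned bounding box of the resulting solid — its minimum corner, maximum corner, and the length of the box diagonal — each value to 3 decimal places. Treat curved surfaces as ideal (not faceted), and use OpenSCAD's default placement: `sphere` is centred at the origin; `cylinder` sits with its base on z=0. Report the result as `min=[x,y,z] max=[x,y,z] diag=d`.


A = translate([-12.4, 6.7, 14.2]) cylinder(h=19.4, r=10) → bbox [-22.4,-3.3,14.2] .. [-2.4,16.7,33.6]
B = sphere(r=2.8) → bbox [-2.8,-2.8,-2.8] .. [2.8,2.8,2.8]
lo = A.lo+B.lo = [-22.4-2.8, -3.3-2.8, 14.2-2.8] = [-25.200,-6.100,11.400]
hi = A.hi+B.hi = [-2.4+2.8, 16.7+2.8, 33.6+2.8] = [0.400,19.500,36.400]
diag = √(25.6²+25.6²+25²) = √1935.72 = 43.997

min=[-25.200,-6.100,11.400] max=[0.400,19.500,36.400] diag=43.997


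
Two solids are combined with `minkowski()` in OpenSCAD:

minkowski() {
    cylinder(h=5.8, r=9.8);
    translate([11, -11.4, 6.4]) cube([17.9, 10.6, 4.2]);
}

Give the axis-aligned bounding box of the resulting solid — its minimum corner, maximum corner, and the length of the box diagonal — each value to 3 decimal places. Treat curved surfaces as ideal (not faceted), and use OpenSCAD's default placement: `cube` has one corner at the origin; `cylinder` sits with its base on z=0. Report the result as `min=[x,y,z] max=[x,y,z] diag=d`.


min=[1.200,-21.200,6.400] max=[38.700,9.000,16.400] diag=49.176

A = translate([11, -11.4, 6.4]) cube([17.9, 10.6, 4.2]) → bbox [11,-11.4,6.4] .. [28.9,-0.8,10.6]
B = cylinder(h=5.8, r=9.8) → bbox [-9.8,-9.8,0] .. [9.8,9.8,5.8]
lo = A.lo+B.lo = [11-9.8, -11.4-9.8, 6.4+0] = [1.200,-21.200,6.400]
hi = A.hi+B.hi = [28.9+9.8, -0.8+9.8, 10.6+5.8] = [38.700,9.000,16.400]
diag = √(37.5²+30.2²+10²) = √2418.29 = 49.176


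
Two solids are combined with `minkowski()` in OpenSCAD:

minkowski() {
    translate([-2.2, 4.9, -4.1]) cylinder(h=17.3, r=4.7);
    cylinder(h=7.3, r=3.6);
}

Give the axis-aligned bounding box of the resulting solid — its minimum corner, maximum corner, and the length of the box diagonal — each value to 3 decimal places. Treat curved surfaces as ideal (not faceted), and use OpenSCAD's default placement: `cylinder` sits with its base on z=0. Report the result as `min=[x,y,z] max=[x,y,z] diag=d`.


A = translate([-2.2, 4.9, -4.1]) cylinder(h=17.3, r=4.7) → bbox [-6.9,0.2,-4.1] .. [2.5,9.6,13.2]
B = cylinder(h=7.3, r=3.6) → bbox [-3.6,-3.6,0] .. [3.6,3.6,7.3]
lo = A.lo+B.lo = [-6.9-3.6, 0.2-3.6, -4.1+0] = [-10.500,-3.400,-4.100]
hi = A.hi+B.hi = [2.5+3.6, 9.6+3.6, 13.2+7.3] = [6.100,13.200,20.500]
diag = √(16.6²+16.6²+24.6²) = √1156.28 = 34.004

min=[-10.500,-3.400,-4.100] max=[6.100,13.200,20.500] diag=34.004


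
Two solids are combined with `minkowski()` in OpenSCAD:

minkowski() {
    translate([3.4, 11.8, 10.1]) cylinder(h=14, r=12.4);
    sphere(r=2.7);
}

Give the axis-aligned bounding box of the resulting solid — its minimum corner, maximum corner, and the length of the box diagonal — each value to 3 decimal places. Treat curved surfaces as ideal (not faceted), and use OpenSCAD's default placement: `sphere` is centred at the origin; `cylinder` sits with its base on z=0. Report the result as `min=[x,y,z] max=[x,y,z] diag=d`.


min=[-11.700,-3.300,7.400] max=[18.500,26.900,26.800] diag=46.909

A = translate([3.4, 11.8, 10.1]) cylinder(h=14, r=12.4) → bbox [-9,-0.6,10.1] .. [15.8,24.2,24.1]
B = sphere(r=2.7) → bbox [-2.7,-2.7,-2.7] .. [2.7,2.7,2.7]
lo = A.lo+B.lo = [-9-2.7, -0.6-2.7, 10.1-2.7] = [-11.700,-3.300,7.400]
hi = A.hi+B.hi = [15.8+2.7, 24.2+2.7, 24.1+2.7] = [18.500,26.900,26.800]
diag = √(30.2²+30.2²+19.4²) = √2200.44 = 46.909


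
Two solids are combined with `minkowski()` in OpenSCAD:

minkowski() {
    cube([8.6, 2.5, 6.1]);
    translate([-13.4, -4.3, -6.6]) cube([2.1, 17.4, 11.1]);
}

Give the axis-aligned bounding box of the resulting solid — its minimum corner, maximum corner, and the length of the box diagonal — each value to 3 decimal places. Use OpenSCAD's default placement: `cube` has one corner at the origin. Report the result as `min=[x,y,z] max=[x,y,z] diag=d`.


A = translate([-13.4, -4.3, -6.6]) cube([2.1, 17.4, 11.1]) → bbox [-13.4,-4.3,-6.6] .. [-11.3,13.1,4.5]
B = cube([8.6, 2.5, 6.1]) → bbox [0,0,0] .. [8.6,2.5,6.1]
lo = A.lo+B.lo = [-13.4+0, -4.3+0, -6.6+0] = [-13.400,-4.300,-6.600]
hi = A.hi+B.hi = [-11.3+8.6, 13.1+2.5, 4.5+6.1] = [-2.700,15.600,10.600]
diag = √(10.7²+19.9²+17.2²) = √806.34 = 28.396

min=[-13.400,-4.300,-6.600] max=[-2.700,15.600,10.600] diag=28.396


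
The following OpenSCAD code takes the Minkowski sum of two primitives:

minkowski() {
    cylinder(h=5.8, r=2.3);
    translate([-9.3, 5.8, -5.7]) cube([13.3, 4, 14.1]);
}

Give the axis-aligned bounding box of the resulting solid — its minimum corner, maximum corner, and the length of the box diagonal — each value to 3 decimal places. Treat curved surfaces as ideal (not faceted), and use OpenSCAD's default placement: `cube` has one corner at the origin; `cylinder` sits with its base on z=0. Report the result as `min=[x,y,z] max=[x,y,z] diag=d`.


A = translate([-9.3, 5.8, -5.7]) cube([13.3, 4, 14.1]) → bbox [-9.3,5.8,-5.7] .. [4,9.8,8.4]
B = cylinder(h=5.8, r=2.3) → bbox [-2.3,-2.3,0] .. [2.3,2.3,5.8]
lo = A.lo+B.lo = [-9.3-2.3, 5.8-2.3, -5.7+0] = [-11.600,3.500,-5.700]
hi = A.hi+B.hi = [4+2.3, 9.8+2.3, 8.4+5.8] = [6.300,12.100,14.200]
diag = √(17.9²+8.6²+19.9²) = √790.38 = 28.114

min=[-11.600,3.500,-5.700] max=[6.300,12.100,14.200] diag=28.114


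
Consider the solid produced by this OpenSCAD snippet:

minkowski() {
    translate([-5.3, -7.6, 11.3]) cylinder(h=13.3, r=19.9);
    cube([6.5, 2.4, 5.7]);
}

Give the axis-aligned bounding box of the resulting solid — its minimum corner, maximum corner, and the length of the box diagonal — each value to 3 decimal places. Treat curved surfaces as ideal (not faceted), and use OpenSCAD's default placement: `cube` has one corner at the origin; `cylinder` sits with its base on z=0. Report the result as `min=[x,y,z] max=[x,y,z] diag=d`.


A = translate([-5.3, -7.6, 11.3]) cylinder(h=13.3, r=19.9) → bbox [-25.2,-27.5,11.3] .. [14.6,12.3,24.6]
B = cube([6.5, 2.4, 5.7]) → bbox [0,0,0] .. [6.5,2.4,5.7]
lo = A.lo+B.lo = [-25.2+0, -27.5+0, 11.3+0] = [-25.200,-27.500,11.300]
hi = A.hi+B.hi = [14.6+6.5, 12.3+2.4, 24.6+5.7] = [21.100,14.700,30.300]
diag = √(46.3²+42.2²+19²) = √4285.53 = 65.464

min=[-25.200,-27.500,11.300] max=[21.100,14.700,30.300] diag=65.464


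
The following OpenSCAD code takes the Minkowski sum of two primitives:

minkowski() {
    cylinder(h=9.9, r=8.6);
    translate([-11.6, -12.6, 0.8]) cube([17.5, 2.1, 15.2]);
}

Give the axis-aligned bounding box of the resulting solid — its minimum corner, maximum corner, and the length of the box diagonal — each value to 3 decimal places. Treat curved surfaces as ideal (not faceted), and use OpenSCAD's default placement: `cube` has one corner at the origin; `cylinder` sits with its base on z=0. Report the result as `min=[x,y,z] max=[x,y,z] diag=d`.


A = translate([-11.6, -12.6, 0.8]) cube([17.5, 2.1, 15.2]) → bbox [-11.6,-12.6,0.8] .. [5.9,-10.5,16]
B = cylinder(h=9.9, r=8.6) → bbox [-8.6,-8.6,0] .. [8.6,8.6,9.9]
lo = A.lo+B.lo = [-11.6-8.6, -12.6-8.6, 0.8+0] = [-20.200,-21.200,0.800]
hi = A.hi+B.hi = [5.9+8.6, -10.5+8.6, 16+9.9] = [14.500,-1.900,25.900]
diag = √(34.7²+19.3²+25.1²) = √2206.59 = 46.974

min=[-20.200,-21.200,0.800] max=[14.500,-1.900,25.900] diag=46.974


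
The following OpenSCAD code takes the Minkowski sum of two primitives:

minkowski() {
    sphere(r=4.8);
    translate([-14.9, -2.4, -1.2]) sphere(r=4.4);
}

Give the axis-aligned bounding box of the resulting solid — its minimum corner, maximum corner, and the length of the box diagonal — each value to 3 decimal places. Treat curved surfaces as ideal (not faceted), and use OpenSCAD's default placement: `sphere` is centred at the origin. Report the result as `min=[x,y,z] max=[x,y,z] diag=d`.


A = translate([-14.9, -2.4, -1.2]) sphere(r=4.4) → bbox [-19.3,-6.8,-5.6] .. [-10.5,2,3.2]
B = sphere(r=4.8) → bbox [-4.8,-4.8,-4.8] .. [4.8,4.8,4.8]
lo = A.lo+B.lo = [-19.3-4.8, -6.8-4.8, -5.6-4.8] = [-24.100,-11.600,-10.400]
hi = A.hi+B.hi = [-10.5+4.8, 2+4.8, 3.2+4.8] = [-5.700,6.800,8.000]
diag = √(18.4²+18.4²+18.4²) = √1015.68 = 31.870

min=[-24.100,-11.600,-10.400] max=[-5.700,6.800,8.000] diag=31.870


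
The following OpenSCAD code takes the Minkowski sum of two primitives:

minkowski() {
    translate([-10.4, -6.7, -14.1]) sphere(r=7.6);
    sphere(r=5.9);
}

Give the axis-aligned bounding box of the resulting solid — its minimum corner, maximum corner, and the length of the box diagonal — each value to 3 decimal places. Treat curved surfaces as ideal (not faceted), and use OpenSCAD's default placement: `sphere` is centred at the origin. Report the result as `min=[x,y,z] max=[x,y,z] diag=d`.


min=[-23.900,-20.200,-27.600] max=[3.100,6.800,-0.600] diag=46.765

A = translate([-10.4, -6.7, -14.1]) sphere(r=7.6) → bbox [-18,-14.3,-21.7] .. [-2.8,0.9,-6.5]
B = sphere(r=5.9) → bbox [-5.9,-5.9,-5.9] .. [5.9,5.9,5.9]
lo = A.lo+B.lo = [-18-5.9, -14.3-5.9, -21.7-5.9] = [-23.900,-20.200,-27.600]
hi = A.hi+B.hi = [-2.8+5.9, 0.9+5.9, -6.5+5.9] = [3.100,6.800,-0.600]
diag = √(27²+27²+27²) = √2187 = 46.765


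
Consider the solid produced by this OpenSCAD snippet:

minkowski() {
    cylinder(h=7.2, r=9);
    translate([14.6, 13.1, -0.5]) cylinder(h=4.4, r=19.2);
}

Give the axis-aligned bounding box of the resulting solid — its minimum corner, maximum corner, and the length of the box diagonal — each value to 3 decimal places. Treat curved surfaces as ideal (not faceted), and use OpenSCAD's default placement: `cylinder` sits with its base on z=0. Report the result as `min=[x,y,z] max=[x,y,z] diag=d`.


min=[-13.600,-15.100,-0.500] max=[42.800,41.300,11.100] diag=80.601

A = translate([14.6, 13.1, -0.5]) cylinder(h=4.4, r=19.2) → bbox [-4.6,-6.1,-0.5] .. [33.8,32.3,3.9]
B = cylinder(h=7.2, r=9) → bbox [-9,-9,0] .. [9,9,7.2]
lo = A.lo+B.lo = [-4.6-9, -6.1-9, -0.5+0] = [-13.600,-15.100,-0.500]
hi = A.hi+B.hi = [33.8+9, 32.3+9, 3.9+7.2] = [42.800,41.300,11.100]
diag = √(56.4²+56.4²+11.6²) = √6496.48 = 80.601


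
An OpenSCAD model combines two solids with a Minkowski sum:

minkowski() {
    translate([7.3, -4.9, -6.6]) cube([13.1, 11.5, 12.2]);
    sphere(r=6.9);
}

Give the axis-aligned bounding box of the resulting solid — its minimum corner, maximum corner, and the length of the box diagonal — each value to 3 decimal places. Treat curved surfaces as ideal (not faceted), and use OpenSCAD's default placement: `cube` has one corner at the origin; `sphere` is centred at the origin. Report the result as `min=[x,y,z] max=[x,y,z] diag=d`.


A = translate([7.3, -4.9, -6.6]) cube([13.1, 11.5, 12.2]) → bbox [7.3,-4.9,-6.6] .. [20.4,6.6,5.6]
B = sphere(r=6.9) → bbox [-6.9,-6.9,-6.9] .. [6.9,6.9,6.9]
lo = A.lo+B.lo = [7.3-6.9, -4.9-6.9, -6.6-6.9] = [0.400,-11.800,-13.500]
hi = A.hi+B.hi = [20.4+6.9, 6.6+6.9, 5.6+6.9] = [27.300,13.500,12.500]
diag = √(26.9²+25.3²+26²) = √2039.7 = 45.163

min=[0.400,-11.800,-13.500] max=[27.300,13.500,12.500] diag=45.163


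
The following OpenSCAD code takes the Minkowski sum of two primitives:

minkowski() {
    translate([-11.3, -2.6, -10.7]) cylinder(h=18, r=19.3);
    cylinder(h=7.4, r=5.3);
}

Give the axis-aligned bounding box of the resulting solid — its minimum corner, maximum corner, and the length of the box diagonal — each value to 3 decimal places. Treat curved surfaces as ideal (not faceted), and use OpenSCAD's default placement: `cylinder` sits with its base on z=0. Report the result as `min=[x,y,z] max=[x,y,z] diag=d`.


A = translate([-11.3, -2.6, -10.7]) cylinder(h=18, r=19.3) → bbox [-30.6,-21.9,-10.7] .. [8,16.7,7.3]
B = cylinder(h=7.4, r=5.3) → bbox [-5.3,-5.3,0] .. [5.3,5.3,7.4]
lo = A.lo+B.lo = [-30.6-5.3, -21.9-5.3, -10.7+0] = [-35.900,-27.200,-10.700]
hi = A.hi+B.hi = [8+5.3, 16.7+5.3, 7.3+7.4] = [13.300,22.000,14.700]
diag = √(49.2²+49.2²+25.4²) = √5486.44 = 74.071

min=[-35.900,-27.200,-10.700] max=[13.300,22.000,14.700] diag=74.071


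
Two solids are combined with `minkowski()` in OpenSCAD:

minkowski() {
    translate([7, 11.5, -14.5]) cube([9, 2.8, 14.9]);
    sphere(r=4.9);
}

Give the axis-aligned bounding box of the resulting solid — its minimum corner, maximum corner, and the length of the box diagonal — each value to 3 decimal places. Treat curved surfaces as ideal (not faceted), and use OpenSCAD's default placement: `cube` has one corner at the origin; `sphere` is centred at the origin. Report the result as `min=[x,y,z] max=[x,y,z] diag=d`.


A = translate([7, 11.5, -14.5]) cube([9, 2.8, 14.9]) → bbox [7,11.5,-14.5] .. [16,14.3,0.4]
B = sphere(r=4.9) → bbox [-4.9,-4.9,-4.9] .. [4.9,4.9,4.9]
lo = A.lo+B.lo = [7-4.9, 11.5-4.9, -14.5-4.9] = [2.100,6.600,-19.400]
hi = A.hi+B.hi = [16+4.9, 14.3+4.9, 0.4+4.9] = [20.900,19.200,5.300]
diag = √(18.8²+12.6²+24.7²) = √1122.29 = 33.501

min=[2.100,6.600,-19.400] max=[20.900,19.200,5.300] diag=33.501


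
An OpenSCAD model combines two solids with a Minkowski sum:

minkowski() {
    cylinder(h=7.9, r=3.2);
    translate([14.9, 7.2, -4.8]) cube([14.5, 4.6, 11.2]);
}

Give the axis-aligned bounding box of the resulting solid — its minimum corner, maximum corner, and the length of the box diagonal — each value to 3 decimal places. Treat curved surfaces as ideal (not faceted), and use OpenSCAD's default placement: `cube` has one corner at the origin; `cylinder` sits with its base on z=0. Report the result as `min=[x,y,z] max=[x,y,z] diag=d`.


min=[11.700,4.000,-4.800] max=[32.600,15.000,14.300] diag=30.375

A = translate([14.9, 7.2, -4.8]) cube([14.5, 4.6, 11.2]) → bbox [14.9,7.2,-4.8] .. [29.4,11.8,6.4]
B = cylinder(h=7.9, r=3.2) → bbox [-3.2,-3.2,0] .. [3.2,3.2,7.9]
lo = A.lo+B.lo = [14.9-3.2, 7.2-3.2, -4.8+0] = [11.700,4.000,-4.800]
hi = A.hi+B.hi = [29.4+3.2, 11.8+3.2, 6.4+7.9] = [32.600,15.000,14.300]
diag = √(20.9²+11²+19.1²) = √922.62 = 30.375


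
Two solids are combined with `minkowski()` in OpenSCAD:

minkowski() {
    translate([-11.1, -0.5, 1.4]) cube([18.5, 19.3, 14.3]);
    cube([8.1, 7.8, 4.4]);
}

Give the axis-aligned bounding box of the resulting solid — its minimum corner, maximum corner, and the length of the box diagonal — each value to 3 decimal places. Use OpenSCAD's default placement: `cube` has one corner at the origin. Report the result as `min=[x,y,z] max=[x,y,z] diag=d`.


A = translate([-11.1, -0.5, 1.4]) cube([18.5, 19.3, 14.3]) → bbox [-11.1,-0.5,1.4] .. [7.4,18.8,15.7]
B = cube([8.1, 7.8, 4.4]) → bbox [0,0,0] .. [8.1,7.8,4.4]
lo = A.lo+B.lo = [-11.1+0, -0.5+0, 1.4+0] = [-11.100,-0.500,1.400]
hi = A.hi+B.hi = [7.4+8.1, 18.8+7.8, 15.7+4.4] = [15.500,26.600,20.100]
diag = √(26.6²+27.1²+18.7²) = √1791.66 = 42.328

min=[-11.100,-0.500,1.400] max=[15.500,26.600,20.100] diag=42.328


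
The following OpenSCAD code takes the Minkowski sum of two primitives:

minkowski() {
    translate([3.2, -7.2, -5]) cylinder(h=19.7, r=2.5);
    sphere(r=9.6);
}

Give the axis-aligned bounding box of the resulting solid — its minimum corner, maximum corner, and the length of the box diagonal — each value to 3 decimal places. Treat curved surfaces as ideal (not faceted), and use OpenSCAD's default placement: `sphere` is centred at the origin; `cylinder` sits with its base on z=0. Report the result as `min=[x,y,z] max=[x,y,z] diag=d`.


min=[-8.900,-19.300,-14.600] max=[15.300,4.900,24.300] diag=51.812

A = translate([3.2, -7.2, -5]) cylinder(h=19.7, r=2.5) → bbox [0.7,-9.7,-5] .. [5.7,-4.7,14.7]
B = sphere(r=9.6) → bbox [-9.6,-9.6,-9.6] .. [9.6,9.6,9.6]
lo = A.lo+B.lo = [0.7-9.6, -9.7-9.6, -5-9.6] = [-8.900,-19.300,-14.600]
hi = A.hi+B.hi = [5.7+9.6, -4.7+9.6, 14.7+9.6] = [15.300,4.900,24.300]
diag = √(24.2²+24.2²+38.9²) = √2684.49 = 51.812


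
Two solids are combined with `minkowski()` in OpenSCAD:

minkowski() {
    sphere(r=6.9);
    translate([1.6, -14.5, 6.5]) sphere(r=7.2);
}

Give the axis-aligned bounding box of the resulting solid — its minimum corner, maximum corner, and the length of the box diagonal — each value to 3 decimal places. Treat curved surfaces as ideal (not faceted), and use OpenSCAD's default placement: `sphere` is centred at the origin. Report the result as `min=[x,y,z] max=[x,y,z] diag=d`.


A = translate([1.6, -14.5, 6.5]) sphere(r=7.2) → bbox [-5.6,-21.7,-0.7] .. [8.8,-7.3,13.7]
B = sphere(r=6.9) → bbox [-6.9,-6.9,-6.9] .. [6.9,6.9,6.9]
lo = A.lo+B.lo = [-5.6-6.9, -21.7-6.9, -0.7-6.9] = [-12.500,-28.600,-7.600]
hi = A.hi+B.hi = [8.8+6.9, -7.3+6.9, 13.7+6.9] = [15.700,-0.400,20.600]
diag = √(28.2²+28.2²+28.2²) = √2385.72 = 48.844

min=[-12.500,-28.600,-7.600] max=[15.700,-0.400,20.600] diag=48.844


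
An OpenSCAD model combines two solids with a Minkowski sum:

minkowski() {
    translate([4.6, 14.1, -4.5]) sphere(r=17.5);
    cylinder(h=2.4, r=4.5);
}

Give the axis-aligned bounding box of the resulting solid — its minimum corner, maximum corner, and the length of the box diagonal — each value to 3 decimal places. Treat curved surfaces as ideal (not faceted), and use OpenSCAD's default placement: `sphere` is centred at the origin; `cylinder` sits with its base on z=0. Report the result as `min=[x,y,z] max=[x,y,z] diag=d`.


A = translate([4.6, 14.1, -4.5]) sphere(r=17.5) → bbox [-12.9,-3.4,-22] .. [22.1,31.6,13]
B = cylinder(h=2.4, r=4.5) → bbox [-4.5,-4.5,0] .. [4.5,4.5,2.4]
lo = A.lo+B.lo = [-12.9-4.5, -3.4-4.5, -22+0] = [-17.400,-7.900,-22.000]
hi = A.hi+B.hi = [22.1+4.5, 31.6+4.5, 13+2.4] = [26.600,36.100,15.400]
diag = √(44²+44²+37.4²) = √5270.76 = 72.600

min=[-17.400,-7.900,-22.000] max=[26.600,36.100,15.400] diag=72.600


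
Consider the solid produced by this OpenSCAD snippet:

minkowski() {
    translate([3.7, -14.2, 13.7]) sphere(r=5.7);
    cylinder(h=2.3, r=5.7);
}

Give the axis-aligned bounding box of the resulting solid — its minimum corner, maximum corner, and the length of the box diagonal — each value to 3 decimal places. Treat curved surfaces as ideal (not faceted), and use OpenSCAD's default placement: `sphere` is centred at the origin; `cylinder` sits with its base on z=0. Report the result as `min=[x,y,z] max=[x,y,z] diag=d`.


min=[-7.700,-25.600,8.000] max=[15.100,-2.800,21.700] diag=35.034

A = translate([3.7, -14.2, 13.7]) sphere(r=5.7) → bbox [-2,-19.9,8] .. [9.4,-8.5,19.4]
B = cylinder(h=2.3, r=5.7) → bbox [-5.7,-5.7,0] .. [5.7,5.7,2.3]
lo = A.lo+B.lo = [-2-5.7, -19.9-5.7, 8+0] = [-7.700,-25.600,8.000]
hi = A.hi+B.hi = [9.4+5.7, -8.5+5.7, 19.4+2.3] = [15.100,-2.800,21.700]
diag = √(22.8²+22.8²+13.7²) = √1227.37 = 35.034


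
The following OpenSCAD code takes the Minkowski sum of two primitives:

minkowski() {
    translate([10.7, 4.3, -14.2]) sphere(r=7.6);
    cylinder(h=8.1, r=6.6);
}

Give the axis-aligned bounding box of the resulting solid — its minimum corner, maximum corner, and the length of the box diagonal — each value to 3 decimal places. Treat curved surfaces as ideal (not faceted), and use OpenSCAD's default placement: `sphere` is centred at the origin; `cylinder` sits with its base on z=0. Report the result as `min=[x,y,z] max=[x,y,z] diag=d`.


A = translate([10.7, 4.3, -14.2]) sphere(r=7.6) → bbox [3.1,-3.3,-21.8] .. [18.3,11.9,-6.6]
B = cylinder(h=8.1, r=6.6) → bbox [-6.6,-6.6,0] .. [6.6,6.6,8.1]
lo = A.lo+B.lo = [3.1-6.6, -3.3-6.6, -21.8+0] = [-3.500,-9.900,-21.800]
hi = A.hi+B.hi = [18.3+6.6, 11.9+6.6, -6.6+8.1] = [24.900,18.500,1.500]
diag = √(28.4²+28.4²+23.3²) = √2156.01 = 46.433

min=[-3.500,-9.900,-21.800] max=[24.900,18.500,1.500] diag=46.433


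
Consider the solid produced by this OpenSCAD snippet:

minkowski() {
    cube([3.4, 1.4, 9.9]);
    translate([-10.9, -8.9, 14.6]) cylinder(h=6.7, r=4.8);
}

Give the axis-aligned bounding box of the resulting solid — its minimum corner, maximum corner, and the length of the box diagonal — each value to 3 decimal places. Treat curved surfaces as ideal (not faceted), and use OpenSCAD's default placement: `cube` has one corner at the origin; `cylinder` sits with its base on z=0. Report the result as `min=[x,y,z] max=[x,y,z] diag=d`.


min=[-15.700,-13.700,14.600] max=[-2.700,-2.700,31.200] diag=23.782

A = translate([-10.9, -8.9, 14.6]) cylinder(h=6.7, r=4.8) → bbox [-15.7,-13.7,14.6] .. [-6.1,-4.1,21.3]
B = cube([3.4, 1.4, 9.9]) → bbox [0,0,0] .. [3.4,1.4,9.9]
lo = A.lo+B.lo = [-15.7+0, -13.7+0, 14.6+0] = [-15.700,-13.700,14.600]
hi = A.hi+B.hi = [-6.1+3.4, -4.1+1.4, 21.3+9.9] = [-2.700,-2.700,31.200]
diag = √(13²+11²+16.6²) = √565.56 = 23.782


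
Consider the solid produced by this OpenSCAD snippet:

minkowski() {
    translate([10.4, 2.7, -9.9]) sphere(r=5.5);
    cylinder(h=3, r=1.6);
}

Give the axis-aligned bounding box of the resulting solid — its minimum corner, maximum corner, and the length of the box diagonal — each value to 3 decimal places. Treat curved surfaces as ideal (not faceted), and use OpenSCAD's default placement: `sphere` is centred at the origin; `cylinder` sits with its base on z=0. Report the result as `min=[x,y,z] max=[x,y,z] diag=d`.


A = translate([10.4, 2.7, -9.9]) sphere(r=5.5) → bbox [4.9,-2.8,-15.4] .. [15.9,8.2,-4.4]
B = cylinder(h=3, r=1.6) → bbox [-1.6,-1.6,0] .. [1.6,1.6,3]
lo = A.lo+B.lo = [4.9-1.6, -2.8-1.6, -15.4+0] = [3.300,-4.400,-15.400]
hi = A.hi+B.hi = [15.9+1.6, 8.2+1.6, -4.4+3] = [17.500,9.800,-1.400]
diag = √(14.2²+14.2²+14²) = √599.28 = 24.480

min=[3.300,-4.400,-15.400] max=[17.500,9.800,-1.400] diag=24.480


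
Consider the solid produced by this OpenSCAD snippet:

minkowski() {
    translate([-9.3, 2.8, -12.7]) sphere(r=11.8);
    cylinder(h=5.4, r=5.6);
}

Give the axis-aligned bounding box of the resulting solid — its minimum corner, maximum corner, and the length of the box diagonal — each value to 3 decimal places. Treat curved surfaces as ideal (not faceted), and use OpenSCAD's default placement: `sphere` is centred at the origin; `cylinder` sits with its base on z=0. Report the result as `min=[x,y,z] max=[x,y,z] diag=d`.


A = translate([-9.3, 2.8, -12.7]) sphere(r=11.8) → bbox [-21.1,-9,-24.5] .. [2.5,14.6,-0.9]
B = cylinder(h=5.4, r=5.6) → bbox [-5.6,-5.6,0] .. [5.6,5.6,5.4]
lo = A.lo+B.lo = [-21.1-5.6, -9-5.6, -24.5+0] = [-26.700,-14.600,-24.500]
hi = A.hi+B.hi = [2.5+5.6, 14.6+5.6, -0.9+5.4] = [8.100,20.200,4.500]
diag = √(34.8²+34.8²+29²) = √3263.08 = 57.123

min=[-26.700,-14.600,-24.500] max=[8.100,20.200,4.500] diag=57.123


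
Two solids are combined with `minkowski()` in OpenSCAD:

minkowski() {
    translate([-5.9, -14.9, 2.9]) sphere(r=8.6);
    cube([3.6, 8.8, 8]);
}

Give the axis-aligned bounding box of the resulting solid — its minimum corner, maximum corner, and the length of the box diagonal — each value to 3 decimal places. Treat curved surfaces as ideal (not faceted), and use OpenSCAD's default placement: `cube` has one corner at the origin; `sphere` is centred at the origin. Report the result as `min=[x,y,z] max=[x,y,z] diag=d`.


min=[-14.500,-23.500,-5.700] max=[6.300,2.500,19.500] diag=41.757

A = translate([-5.9, -14.9, 2.9]) sphere(r=8.6) → bbox [-14.5,-23.5,-5.7] .. [2.7,-6.3,11.5]
B = cube([3.6, 8.8, 8]) → bbox [0,0,0] .. [3.6,8.8,8]
lo = A.lo+B.lo = [-14.5+0, -23.5+0, -5.7+0] = [-14.500,-23.500,-5.700]
hi = A.hi+B.hi = [2.7+3.6, -6.3+8.8, 11.5+8] = [6.300,2.500,19.500]
diag = √(20.8²+26²+25.2²) = √1743.68 = 41.757


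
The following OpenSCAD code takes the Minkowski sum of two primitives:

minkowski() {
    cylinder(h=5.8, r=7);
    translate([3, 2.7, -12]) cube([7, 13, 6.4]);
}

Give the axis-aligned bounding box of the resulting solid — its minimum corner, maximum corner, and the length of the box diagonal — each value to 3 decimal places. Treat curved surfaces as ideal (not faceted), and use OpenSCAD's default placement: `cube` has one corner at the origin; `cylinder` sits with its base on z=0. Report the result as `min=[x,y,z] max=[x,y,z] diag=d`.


A = translate([3, 2.7, -12]) cube([7, 13, 6.4]) → bbox [3,2.7,-12] .. [10,15.7,-5.6]
B = cylinder(h=5.8, r=7) → bbox [-7,-7,0] .. [7,7,5.8]
lo = A.lo+B.lo = [3-7, 2.7-7, -12+0] = [-4.000,-4.300,-12.000]
hi = A.hi+B.hi = [10+7, 15.7+7, -5.6+5.8] = [17.000,22.700,0.200]
diag = √(21²+27²+12.2²) = √1318.84 = 36.316

min=[-4.000,-4.300,-12.000] max=[17.000,22.700,0.200] diag=36.316


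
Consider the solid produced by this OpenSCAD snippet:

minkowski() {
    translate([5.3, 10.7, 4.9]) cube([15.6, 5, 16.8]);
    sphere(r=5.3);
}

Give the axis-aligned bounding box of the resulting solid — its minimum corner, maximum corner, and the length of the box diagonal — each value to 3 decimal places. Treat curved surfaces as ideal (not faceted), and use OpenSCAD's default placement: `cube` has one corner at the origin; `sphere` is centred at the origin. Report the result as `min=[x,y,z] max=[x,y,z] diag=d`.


min=[0.000,5.400,-0.400] max=[26.200,21.000,27.000] diag=40.995

A = translate([5.3, 10.7, 4.9]) cube([15.6, 5, 16.8]) → bbox [5.3,10.7,4.9] .. [20.9,15.7,21.7]
B = sphere(r=5.3) → bbox [-5.3,-5.3,-5.3] .. [5.3,5.3,5.3]
lo = A.lo+B.lo = [5.3-5.3, 10.7-5.3, 4.9-5.3] = [0.000,5.400,-0.400]
hi = A.hi+B.hi = [20.9+5.3, 15.7+5.3, 21.7+5.3] = [26.200,21.000,27.000]
diag = √(26.2²+15.6²+27.4²) = √1680.56 = 40.995


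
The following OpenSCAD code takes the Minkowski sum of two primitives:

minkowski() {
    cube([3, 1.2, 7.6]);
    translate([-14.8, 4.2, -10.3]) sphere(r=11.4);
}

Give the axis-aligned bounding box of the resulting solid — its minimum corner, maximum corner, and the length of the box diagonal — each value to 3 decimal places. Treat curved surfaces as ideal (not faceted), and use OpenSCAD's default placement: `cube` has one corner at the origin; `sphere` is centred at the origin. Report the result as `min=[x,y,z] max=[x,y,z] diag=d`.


A = translate([-14.8, 4.2, -10.3]) sphere(r=11.4) → bbox [-26.2,-7.2,-21.7] .. [-3.4,15.6,1.1]
B = cube([3, 1.2, 7.6]) → bbox [0,0,0] .. [3,1.2,7.6]
lo = A.lo+B.lo = [-26.2+0, -7.2+0, -21.7+0] = [-26.200,-7.200,-21.700]
hi = A.hi+B.hi = [-3.4+3, 15.6+1.2, 1.1+7.6] = [-0.400,16.800,8.700]
diag = √(25.8²+24²+30.4²) = √2165.8 = 46.538

min=[-26.200,-7.200,-21.700] max=[-0.400,16.800,8.700] diag=46.538


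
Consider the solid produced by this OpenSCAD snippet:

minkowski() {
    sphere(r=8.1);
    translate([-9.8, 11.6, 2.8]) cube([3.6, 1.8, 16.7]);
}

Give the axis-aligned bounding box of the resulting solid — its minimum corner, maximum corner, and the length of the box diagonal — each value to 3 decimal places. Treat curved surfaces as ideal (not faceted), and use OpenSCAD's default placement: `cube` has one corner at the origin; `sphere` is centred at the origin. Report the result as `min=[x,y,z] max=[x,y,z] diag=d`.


min=[-17.900,3.500,-5.300] max=[1.900,21.500,27.600] diag=42.408

A = translate([-9.8, 11.6, 2.8]) cube([3.6, 1.8, 16.7]) → bbox [-9.8,11.6,2.8] .. [-6.2,13.4,19.5]
B = sphere(r=8.1) → bbox [-8.1,-8.1,-8.1] .. [8.1,8.1,8.1]
lo = A.lo+B.lo = [-9.8-8.1, 11.6-8.1, 2.8-8.1] = [-17.900,3.500,-5.300]
hi = A.hi+B.hi = [-6.2+8.1, 13.4+8.1, 19.5+8.1] = [1.900,21.500,27.600]
diag = √(19.8²+18²+32.9²) = √1798.45 = 42.408


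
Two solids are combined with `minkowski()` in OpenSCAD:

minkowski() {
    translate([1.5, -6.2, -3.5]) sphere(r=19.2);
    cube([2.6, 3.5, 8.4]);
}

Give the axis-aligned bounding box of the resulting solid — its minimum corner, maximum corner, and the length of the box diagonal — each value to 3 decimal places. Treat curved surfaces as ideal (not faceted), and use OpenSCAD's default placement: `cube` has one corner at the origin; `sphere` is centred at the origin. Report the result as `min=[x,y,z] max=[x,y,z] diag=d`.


A = translate([1.5, -6.2, -3.5]) sphere(r=19.2) → bbox [-17.7,-25.4,-22.7] .. [20.7,13,15.7]
B = cube([2.6, 3.5, 8.4]) → bbox [0,0,0] .. [2.6,3.5,8.4]
lo = A.lo+B.lo = [-17.7+0, -25.4+0, -22.7+0] = [-17.700,-25.400,-22.700]
hi = A.hi+B.hi = [20.7+2.6, 13+3.5, 15.7+8.4] = [23.300,16.500,24.100]
diag = √(41²+41.9²+46.8²) = √5626.85 = 75.012

min=[-17.700,-25.400,-22.700] max=[23.300,16.500,24.100] diag=75.012


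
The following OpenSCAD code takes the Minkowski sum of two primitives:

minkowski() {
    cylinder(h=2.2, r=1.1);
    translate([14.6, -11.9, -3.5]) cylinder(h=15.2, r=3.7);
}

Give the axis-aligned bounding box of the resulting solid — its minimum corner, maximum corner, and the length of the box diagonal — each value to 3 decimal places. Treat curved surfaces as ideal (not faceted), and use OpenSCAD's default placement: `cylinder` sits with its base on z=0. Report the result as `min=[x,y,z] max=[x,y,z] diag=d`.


A = translate([14.6, -11.9, -3.5]) cylinder(h=15.2, r=3.7) → bbox [10.9,-15.6,-3.5] .. [18.3,-8.2,11.7]
B = cylinder(h=2.2, r=1.1) → bbox [-1.1,-1.1,0] .. [1.1,1.1,2.2]
lo = A.lo+B.lo = [10.9-1.1, -15.6-1.1, -3.5+0] = [9.800,-16.700,-3.500]
hi = A.hi+B.hi = [18.3+1.1, -8.2+1.1, 11.7+2.2] = [19.400,-7.100,13.900]
diag = √(9.6²+9.6²+17.4²) = √487.08 = 22.070

min=[9.800,-16.700,-3.500] max=[19.400,-7.100,13.900] diag=22.070


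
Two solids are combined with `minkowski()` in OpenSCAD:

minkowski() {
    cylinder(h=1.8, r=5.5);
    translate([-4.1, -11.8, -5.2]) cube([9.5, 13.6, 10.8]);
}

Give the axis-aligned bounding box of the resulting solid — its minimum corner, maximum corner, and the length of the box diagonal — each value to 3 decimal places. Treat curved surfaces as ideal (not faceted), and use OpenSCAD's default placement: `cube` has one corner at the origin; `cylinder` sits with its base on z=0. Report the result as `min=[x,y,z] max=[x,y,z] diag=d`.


min=[-9.600,-17.300,-5.200] max=[10.900,7.300,7.400] diag=34.412

A = translate([-4.1, -11.8, -5.2]) cube([9.5, 13.6, 10.8]) → bbox [-4.1,-11.8,-5.2] .. [5.4,1.8,5.6]
B = cylinder(h=1.8, r=5.5) → bbox [-5.5,-5.5,0] .. [5.5,5.5,1.8]
lo = A.lo+B.lo = [-4.1-5.5, -11.8-5.5, -5.2+0] = [-9.600,-17.300,-5.200]
hi = A.hi+B.hi = [5.4+5.5, 1.8+5.5, 5.6+1.8] = [10.900,7.300,7.400]
diag = √(20.5²+24.6²+12.6²) = √1184.17 = 34.412


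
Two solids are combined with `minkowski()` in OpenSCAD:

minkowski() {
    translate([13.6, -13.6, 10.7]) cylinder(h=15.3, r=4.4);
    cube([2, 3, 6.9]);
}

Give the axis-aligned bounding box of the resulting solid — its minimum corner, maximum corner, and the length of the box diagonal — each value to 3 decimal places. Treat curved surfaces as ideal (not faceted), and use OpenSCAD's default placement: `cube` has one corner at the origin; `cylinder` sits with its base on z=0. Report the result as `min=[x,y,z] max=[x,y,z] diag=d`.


min=[9.200,-18.000,10.700] max=[20.000,-6.200,32.900] diag=27.363

A = translate([13.6, -13.6, 10.7]) cylinder(h=15.3, r=4.4) → bbox [9.2,-18,10.7] .. [18,-9.2,26]
B = cube([2, 3, 6.9]) → bbox [0,0,0] .. [2,3,6.9]
lo = A.lo+B.lo = [9.2+0, -18+0, 10.7+0] = [9.200,-18.000,10.700]
hi = A.hi+B.hi = [18+2, -9.2+3, 26+6.9] = [20.000,-6.200,32.900]
diag = √(10.8²+11.8²+22.2²) = √748.72 = 27.363


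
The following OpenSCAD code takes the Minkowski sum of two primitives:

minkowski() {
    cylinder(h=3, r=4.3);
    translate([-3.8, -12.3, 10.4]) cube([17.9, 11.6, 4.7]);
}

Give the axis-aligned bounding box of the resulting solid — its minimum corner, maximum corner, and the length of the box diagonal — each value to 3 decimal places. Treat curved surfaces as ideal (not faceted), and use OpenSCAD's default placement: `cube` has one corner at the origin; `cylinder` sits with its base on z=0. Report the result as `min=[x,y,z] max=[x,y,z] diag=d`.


min=[-8.100,-16.600,10.400] max=[18.400,3.600,18.100] diag=34.199

A = translate([-3.8, -12.3, 10.4]) cube([17.9, 11.6, 4.7]) → bbox [-3.8,-12.3,10.4] .. [14.1,-0.7,15.1]
B = cylinder(h=3, r=4.3) → bbox [-4.3,-4.3,0] .. [4.3,4.3,3]
lo = A.lo+B.lo = [-3.8-4.3, -12.3-4.3, 10.4+0] = [-8.100,-16.600,10.400]
hi = A.hi+B.hi = [14.1+4.3, -0.7+4.3, 15.1+3] = [18.400,3.600,18.100]
diag = √(26.5²+20.2²+7.7²) = √1169.58 = 34.199


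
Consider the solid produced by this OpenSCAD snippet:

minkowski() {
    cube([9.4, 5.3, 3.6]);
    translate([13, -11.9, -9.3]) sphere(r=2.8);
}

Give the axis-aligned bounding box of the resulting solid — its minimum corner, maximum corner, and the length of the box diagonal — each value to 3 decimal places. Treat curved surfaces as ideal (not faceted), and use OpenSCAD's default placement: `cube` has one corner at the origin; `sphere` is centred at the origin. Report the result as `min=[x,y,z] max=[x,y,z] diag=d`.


min=[10.200,-14.700,-12.100] max=[25.200,-3.800,-2.900] diag=20.699

A = translate([13, -11.9, -9.3]) sphere(r=2.8) → bbox [10.2,-14.7,-12.1] .. [15.8,-9.1,-6.5]
B = cube([9.4, 5.3, 3.6]) → bbox [0,0,0] .. [9.4,5.3,3.6]
lo = A.lo+B.lo = [10.2+0, -14.7+0, -12.1+0] = [10.200,-14.700,-12.100]
hi = A.hi+B.hi = [15.8+9.4, -9.1+5.3, -6.5+3.6] = [25.200,-3.800,-2.900]
diag = √(15²+10.9²+9.2²) = √428.45 = 20.699


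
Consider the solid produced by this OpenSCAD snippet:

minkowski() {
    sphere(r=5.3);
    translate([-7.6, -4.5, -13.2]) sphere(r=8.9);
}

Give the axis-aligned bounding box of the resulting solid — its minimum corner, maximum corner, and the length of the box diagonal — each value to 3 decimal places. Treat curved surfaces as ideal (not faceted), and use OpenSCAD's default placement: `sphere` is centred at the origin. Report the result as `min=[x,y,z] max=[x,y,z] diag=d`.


min=[-21.800,-18.700,-27.400] max=[6.600,9.700,1.000] diag=49.190

A = translate([-7.6, -4.5, -13.2]) sphere(r=8.9) → bbox [-16.5,-13.4,-22.1] .. [1.3,4.4,-4.3]
B = sphere(r=5.3) → bbox [-5.3,-5.3,-5.3] .. [5.3,5.3,5.3]
lo = A.lo+B.lo = [-16.5-5.3, -13.4-5.3, -22.1-5.3] = [-21.800,-18.700,-27.400]
hi = A.hi+B.hi = [1.3+5.3, 4.4+5.3, -4.3+5.3] = [6.600,9.700,1.000]
diag = √(28.4²+28.4²+28.4²) = √2419.68 = 49.190


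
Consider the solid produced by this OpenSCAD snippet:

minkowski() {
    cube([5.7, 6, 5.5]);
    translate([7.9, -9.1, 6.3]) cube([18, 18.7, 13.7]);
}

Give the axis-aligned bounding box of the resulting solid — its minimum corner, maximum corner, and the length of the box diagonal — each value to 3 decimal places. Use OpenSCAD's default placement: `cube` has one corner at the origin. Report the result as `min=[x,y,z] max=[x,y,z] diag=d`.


A = translate([7.9, -9.1, 6.3]) cube([18, 18.7, 13.7]) → bbox [7.9,-9.1,6.3] .. [25.9,9.6,20]
B = cube([5.7, 6, 5.5]) → bbox [0,0,0] .. [5.7,6,5.5]
lo = A.lo+B.lo = [7.9+0, -9.1+0, 6.3+0] = [7.900,-9.100,6.300]
hi = A.hi+B.hi = [25.9+5.7, 9.6+6, 20+5.5] = [31.600,15.600,25.500]
diag = √(23.7²+24.7²+19.2²) = √1540.42 = 39.248

min=[7.900,-9.100,6.300] max=[31.600,15.600,25.500] diag=39.248


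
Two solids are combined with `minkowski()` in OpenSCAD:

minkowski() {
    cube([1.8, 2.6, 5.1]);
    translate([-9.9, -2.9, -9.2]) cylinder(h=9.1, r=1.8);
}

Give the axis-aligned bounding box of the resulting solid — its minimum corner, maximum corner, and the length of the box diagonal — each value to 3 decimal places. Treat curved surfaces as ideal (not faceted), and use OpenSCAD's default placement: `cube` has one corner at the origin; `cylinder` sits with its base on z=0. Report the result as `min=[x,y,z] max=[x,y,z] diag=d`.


A = translate([-9.9, -2.9, -9.2]) cylinder(h=9.1, r=1.8) → bbox [-11.7,-4.7,-9.2] .. [-8.1,-1.1,-0.1]
B = cube([1.8, 2.6, 5.1]) → bbox [0,0,0] .. [1.8,2.6,5.1]
lo = A.lo+B.lo = [-11.7+0, -4.7+0, -9.2+0] = [-11.700,-4.700,-9.200]
hi = A.hi+B.hi = [-8.1+1.8, -1.1+2.6, -0.1+5.1] = [-6.300,1.500,5.000]
diag = √(5.4²+6.2²+14.2²) = √269.24 = 16.409

min=[-11.700,-4.700,-9.200] max=[-6.300,1.500,5.000] diag=16.409


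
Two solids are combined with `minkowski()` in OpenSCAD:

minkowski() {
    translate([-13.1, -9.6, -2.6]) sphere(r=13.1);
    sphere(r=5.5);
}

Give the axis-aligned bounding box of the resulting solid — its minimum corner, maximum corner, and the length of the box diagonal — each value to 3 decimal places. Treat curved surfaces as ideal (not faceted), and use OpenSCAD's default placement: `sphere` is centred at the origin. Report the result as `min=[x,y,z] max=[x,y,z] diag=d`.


min=[-31.700,-28.200,-21.200] max=[5.500,9.000,16.000] diag=64.432

A = translate([-13.1, -9.6, -2.6]) sphere(r=13.1) → bbox [-26.2,-22.7,-15.7] .. [0,3.5,10.5]
B = sphere(r=5.5) → bbox [-5.5,-5.5,-5.5] .. [5.5,5.5,5.5]
lo = A.lo+B.lo = [-26.2-5.5, -22.7-5.5, -15.7-5.5] = [-31.700,-28.200,-21.200]
hi = A.hi+B.hi = [0+5.5, 3.5+5.5, 10.5+5.5] = [5.500,9.000,16.000]
diag = √(37.2²+37.2²+37.2²) = √4151.52 = 64.432


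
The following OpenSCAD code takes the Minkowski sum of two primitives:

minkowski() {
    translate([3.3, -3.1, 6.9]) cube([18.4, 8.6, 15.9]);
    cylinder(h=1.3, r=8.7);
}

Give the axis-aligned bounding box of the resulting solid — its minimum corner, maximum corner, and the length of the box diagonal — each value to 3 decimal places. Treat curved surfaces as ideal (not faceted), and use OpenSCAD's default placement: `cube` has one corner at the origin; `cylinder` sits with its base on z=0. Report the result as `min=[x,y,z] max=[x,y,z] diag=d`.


min=[-5.400,-11.800,6.900] max=[30.400,14.200,24.100] diag=47.471

A = translate([3.3, -3.1, 6.9]) cube([18.4, 8.6, 15.9]) → bbox [3.3,-3.1,6.9] .. [21.7,5.5,22.8]
B = cylinder(h=1.3, r=8.7) → bbox [-8.7,-8.7,0] .. [8.7,8.7,1.3]
lo = A.lo+B.lo = [3.3-8.7, -3.1-8.7, 6.9+0] = [-5.400,-11.800,6.900]
hi = A.hi+B.hi = [21.7+8.7, 5.5+8.7, 22.8+1.3] = [30.400,14.200,24.100]
diag = √(35.8²+26²+17.2²) = √2253.48 = 47.471


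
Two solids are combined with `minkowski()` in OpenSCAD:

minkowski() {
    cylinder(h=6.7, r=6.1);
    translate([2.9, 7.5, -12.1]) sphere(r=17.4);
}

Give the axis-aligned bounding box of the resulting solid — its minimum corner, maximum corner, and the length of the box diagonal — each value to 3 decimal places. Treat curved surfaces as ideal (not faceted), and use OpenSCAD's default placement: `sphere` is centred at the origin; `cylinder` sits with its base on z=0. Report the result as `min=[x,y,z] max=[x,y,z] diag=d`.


min=[-20.600,-16.000,-29.500] max=[26.400,31.000,12.000] diag=78.360

A = translate([2.9, 7.5, -12.1]) sphere(r=17.4) → bbox [-14.5,-9.9,-29.5] .. [20.3,24.9,5.3]
B = cylinder(h=6.7, r=6.1) → bbox [-6.1,-6.1,0] .. [6.1,6.1,6.7]
lo = A.lo+B.lo = [-14.5-6.1, -9.9-6.1, -29.5+0] = [-20.600,-16.000,-29.500]
hi = A.hi+B.hi = [20.3+6.1, 24.9+6.1, 5.3+6.7] = [26.400,31.000,12.000]
diag = √(47²+47²+41.5²) = √6140.25 = 78.360


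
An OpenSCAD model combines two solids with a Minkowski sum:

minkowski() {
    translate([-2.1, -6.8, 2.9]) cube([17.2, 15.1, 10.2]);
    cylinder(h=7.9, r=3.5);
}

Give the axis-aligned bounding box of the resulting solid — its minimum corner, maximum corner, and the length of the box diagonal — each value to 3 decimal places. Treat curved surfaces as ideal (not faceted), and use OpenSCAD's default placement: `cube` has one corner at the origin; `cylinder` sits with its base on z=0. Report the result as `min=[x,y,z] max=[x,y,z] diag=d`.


A = translate([-2.1, -6.8, 2.9]) cube([17.2, 15.1, 10.2]) → bbox [-2.1,-6.8,2.9] .. [15.1,8.3,13.1]
B = cylinder(h=7.9, r=3.5) → bbox [-3.5,-3.5,0] .. [3.5,3.5,7.9]
lo = A.lo+B.lo = [-2.1-3.5, -6.8-3.5, 2.9+0] = [-5.600,-10.300,2.900]
hi = A.hi+B.hi = [15.1+3.5, 8.3+3.5, 13.1+7.9] = [18.600,11.800,21.000]
diag = √(24.2²+22.1²+18.1²) = √1401.66 = 37.439

min=[-5.600,-10.300,2.900] max=[18.600,11.800,21.000] diag=37.439
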